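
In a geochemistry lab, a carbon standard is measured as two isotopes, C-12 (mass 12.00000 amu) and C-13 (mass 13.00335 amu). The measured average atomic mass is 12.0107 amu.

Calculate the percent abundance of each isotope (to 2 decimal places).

C-12: 98.93%, C-13: 1.07%

Let x be the fractional abundance of C-12; then C-13 has abundance 1 − x.
12.00000·x + 13.00335·(1 − x) = 12.0107
(12.00000 − 13.00335)·x = 12.0107 − 13.00335
x = -0.99265 / -1.00335 = 0.98934 → 98.93% C-12, 1.07% C-13.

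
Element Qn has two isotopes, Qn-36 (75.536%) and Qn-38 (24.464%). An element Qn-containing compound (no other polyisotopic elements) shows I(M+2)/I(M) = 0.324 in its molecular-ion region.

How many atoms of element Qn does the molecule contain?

With n Qn atoms, P(M+2)/P(M) = C(n,1)·p^(n−1)q / p^n = n·q/p = n · 0.24464/0.75536.
n = 0.324 × 0.75536/0.24464 = 1.00 ≈ 1

1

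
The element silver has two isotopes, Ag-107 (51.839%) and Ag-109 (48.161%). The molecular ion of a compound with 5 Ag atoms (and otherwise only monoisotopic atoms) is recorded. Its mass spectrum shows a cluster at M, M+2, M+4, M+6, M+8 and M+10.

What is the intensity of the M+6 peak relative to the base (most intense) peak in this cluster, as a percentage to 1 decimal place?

Binomial terms of (0.51839 + 0.48161)^5: M 0.0374, M+2 0.1739, M+4 0.3231, M+6 0.3002, M+8 0.1394, M+10 0.0259 → M+4 is the base peak.
P(M+4) = C(5,2) × 0.51839^3 × 0.48161^2 = 10 × 0.13930601 × 0.23194819 = 0.323118 (base)
P(M+6) = C(5,3) × 0.51839^2 × 0.48161^3 = 10 × 0.26872819 × 0.11170857 = 0.300192
Relative intensity = 0.300192 / 0.323118 × 100 = 92.9

92.9%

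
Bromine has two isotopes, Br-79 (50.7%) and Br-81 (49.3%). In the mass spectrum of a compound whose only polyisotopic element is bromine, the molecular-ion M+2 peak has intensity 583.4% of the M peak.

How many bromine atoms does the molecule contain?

The M+2/M ratio from n Br atoms is n · q/p = n · 0.493/0.507.
n = 5.834 × 0.507/0.493 = 6.00 ≈ 6

6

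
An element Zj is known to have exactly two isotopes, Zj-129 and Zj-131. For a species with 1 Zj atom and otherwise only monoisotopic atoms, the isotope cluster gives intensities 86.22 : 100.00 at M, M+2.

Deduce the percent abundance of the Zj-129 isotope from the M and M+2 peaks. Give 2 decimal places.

If p is the fraction of Zj that is Zj-129, then I(M+2)/I(M) = [C(1,1)·p^0·(1−p)] / p^1 = 1·(1−p)/p = 100.00/86.22 = 1.1598
(1−p)/p = 1.1598/1 = 1.1598  ⇒  p = 1/(1 + 1.1598) = 0.4630
Zj-129: 46.30%, Zj-131: 53.70%.

46.30%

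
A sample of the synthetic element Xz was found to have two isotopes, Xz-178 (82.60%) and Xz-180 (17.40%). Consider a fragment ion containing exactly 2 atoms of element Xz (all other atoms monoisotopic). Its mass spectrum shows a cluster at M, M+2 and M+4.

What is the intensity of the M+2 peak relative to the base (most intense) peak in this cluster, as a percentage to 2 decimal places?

Binomial terms of (0.8260 + 0.1740)^2: M 0.6823, M+2 0.2874, M+4 0.0303 → M is the base peak.
P(M) = C(2,0) × 0.8260^2 × 0.1740^0 = 1 × 0.682276 × 1.0000 = 0.682276 (base)
P(M+2) = C(2,1) × 0.8260^1 × 0.1740^1 = 2 × 0.8260 × 0.1740 = 0.287448
Relative intensity = 0.287448 / 0.682276 × 100 = 42.13

42.13%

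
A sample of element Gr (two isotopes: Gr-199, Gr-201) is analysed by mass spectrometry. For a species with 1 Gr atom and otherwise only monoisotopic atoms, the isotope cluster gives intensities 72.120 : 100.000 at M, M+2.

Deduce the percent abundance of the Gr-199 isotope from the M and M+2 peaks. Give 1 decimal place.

Let p = fractional abundance of Gr-199. I(M+2)/I(M) = [C(1,1)·p^0·(1−p)] / p^1 = 1·(1−p)/p = 100.000/72.120 = 1.3866
(1−p)/p = 1.3866/1 = 1.3866  ⇒  p = 1/(1 + 1.3866) = 0.4190
Gr-199: 41.9%, Gr-201: 58.1%.

41.9%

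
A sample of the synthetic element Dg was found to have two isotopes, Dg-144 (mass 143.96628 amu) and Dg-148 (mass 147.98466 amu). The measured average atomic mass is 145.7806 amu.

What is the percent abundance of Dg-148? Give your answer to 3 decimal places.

45.151%

Writing the weighted mean with unknown fraction x of Dg-144:
143.96628·x + 147.98466·(1 − x) = 145.7806
(143.96628 − 147.98466)·x = 145.7806 − 147.98466
x = -2.20406 / -4.01838 = 0.54849 → 54.849% Dg-144, 45.151% Dg-148.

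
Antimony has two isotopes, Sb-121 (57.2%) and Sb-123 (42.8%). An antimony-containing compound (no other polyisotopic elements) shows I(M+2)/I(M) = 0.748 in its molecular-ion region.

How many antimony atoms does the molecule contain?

For n independent Sb atoms, I(M+2)/I(M) = n · (abundance Sb-123) / (abundance Sb-121) = n · 0.428/0.572.
n = 0.748 × 0.572/0.428 = 1.00 ≈ 1

1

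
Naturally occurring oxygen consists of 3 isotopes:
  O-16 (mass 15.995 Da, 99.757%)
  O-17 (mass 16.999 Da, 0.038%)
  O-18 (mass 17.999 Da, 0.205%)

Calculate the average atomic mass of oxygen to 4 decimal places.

Weight each isotope mass by its fractional abundance: 0.99757 × 15.995 + 0.00038 × 16.999 + 0.00205 × 17.999
= 15.95613 + 0.00646 + 0.03690 = 15.99949 Da

15.9995 Da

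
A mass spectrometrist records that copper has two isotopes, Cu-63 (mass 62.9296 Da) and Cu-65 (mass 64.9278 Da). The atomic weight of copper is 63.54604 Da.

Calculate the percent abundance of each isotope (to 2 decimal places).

Let x be the fractional abundance of Cu-63; then Cu-65 has abundance 1 − x.
62.9296·x + 64.9278·(1 − x) = 63.54604
(62.9296 − 64.9278)·x = 63.54604 − 64.9278
x = -1.38176 / -1.9982 = 0.69150 → 69.15% Cu-63, 30.85% Cu-65.

Cu-63: 69.15%, Cu-65: 30.85%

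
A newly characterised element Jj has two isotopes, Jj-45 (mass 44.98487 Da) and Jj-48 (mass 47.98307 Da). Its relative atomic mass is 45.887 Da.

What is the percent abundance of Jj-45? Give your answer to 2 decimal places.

Let x be the fractional abundance of Jj-45; then Jj-48 has abundance 1 − x.
44.98487·x + 47.98307·(1 − x) = 45.887
(44.98487 − 47.98307)·x = 45.887 − 47.98307
x = -2.09607 / -2.99820 = 0.69911 → 69.91% Jj-45, 30.09% Jj-48.

69.91%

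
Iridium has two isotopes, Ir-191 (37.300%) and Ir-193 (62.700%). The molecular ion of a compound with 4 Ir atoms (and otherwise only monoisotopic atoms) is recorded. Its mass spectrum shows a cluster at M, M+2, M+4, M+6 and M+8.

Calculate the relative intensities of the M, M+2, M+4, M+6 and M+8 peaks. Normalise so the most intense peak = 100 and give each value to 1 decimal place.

Expanding (0.37300 + 0.62700)^4:
P(M) = 0.37300^4 = 0.019357
P(M+2) = 4 × 0.37300^3 × 0.62700^1 = 0.130153
P(M+4) = 6 × 0.37300^2 × 0.62700^2 = 0.328174
P(M+6) = 4 × 0.37300^1 × 0.62700^3 = 0.367766
P(M+8) = 0.62700^4 = 0.154550
The M+6 peak is largest (0.367766); scaling to 100 gives 5.3 : 35.4 : 89.2 : 100.0 : 42.0.

5.3 : 35.4 : 89.2 : 100.0 : 42.0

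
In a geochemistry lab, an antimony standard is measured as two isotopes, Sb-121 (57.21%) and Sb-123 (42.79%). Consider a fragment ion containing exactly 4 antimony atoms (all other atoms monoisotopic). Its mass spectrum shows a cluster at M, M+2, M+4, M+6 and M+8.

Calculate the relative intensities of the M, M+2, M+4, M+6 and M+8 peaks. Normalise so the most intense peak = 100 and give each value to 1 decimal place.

29.8 : 89.1 : 100.0 : 49.9 : 9.3

Expanding (0.5721 + 0.4279)^4:
P(M) = 0.5721^4 = 0.107124
P(M+2) = 4 × 0.5721^3 × 0.4279^1 = 0.320493
P(M+4) = 6 × 0.5721^2 × 0.4279^2 = 0.359567
P(M+6) = 4 × 0.5721^1 × 0.4279^3 = 0.179291
P(M+8) = 0.4279^4 = 0.033525
The M+4 peak is largest (0.359567); scaling to 100 gives 29.8 : 89.1 : 100.0 : 49.9 : 9.3.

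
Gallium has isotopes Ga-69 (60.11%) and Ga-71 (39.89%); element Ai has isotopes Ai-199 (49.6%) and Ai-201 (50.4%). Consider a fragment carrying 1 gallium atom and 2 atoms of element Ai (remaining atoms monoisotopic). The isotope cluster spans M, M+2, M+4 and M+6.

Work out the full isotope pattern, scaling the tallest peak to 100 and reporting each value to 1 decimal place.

Gallium pattern (n=1): 0.6011 : 0.3989
Element Ai pattern (n=2): 0.246016 : 0.499968 : 0.254016
Convolve the two distributions (both contribute in 2-u steps):
  M: 0.6011×0.246016 = 0.147880
  M+2: 0.6011×0.499968 + 0.3989×0.246016 = 0.398667
  M+4: 0.6011×0.254016 + 0.3989×0.499968 = 0.352126
  M+6: 0.3989×0.254016 = 0.101327
Scale to base peak (0.398667) = 100: 37.1 : 100.0 : 88.3 : 25.4

37.1 : 100.0 : 88.3 : 25.4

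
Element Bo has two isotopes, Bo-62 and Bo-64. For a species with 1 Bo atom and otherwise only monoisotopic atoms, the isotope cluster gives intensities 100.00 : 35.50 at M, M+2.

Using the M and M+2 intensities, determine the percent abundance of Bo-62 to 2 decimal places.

73.80%

If p is the fraction of Bo that is Bo-62, then I(M+2)/I(M) = [C(1,1)·p^0·(1−p)] / p^1 = 1·(1−p)/p = 35.50/100.00 = 0.3550
(1−p)/p = 0.3550/1 = 0.3550  ⇒  p = 1/(1 + 0.3550) = 0.7380
Bo-62: 73.80%, Bo-64: 26.20%.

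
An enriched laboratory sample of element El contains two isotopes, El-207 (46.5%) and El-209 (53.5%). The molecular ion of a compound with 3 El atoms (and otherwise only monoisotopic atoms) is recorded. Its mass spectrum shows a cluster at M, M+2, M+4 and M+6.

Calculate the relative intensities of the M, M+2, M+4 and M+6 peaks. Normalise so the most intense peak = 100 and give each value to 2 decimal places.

Expanding (0.465 + 0.535)^3:
P(M) = 0.465^3 = 0.100545
P(M+2) = 3 × 0.465^2 × 0.535^1 = 0.347041
P(M+4) = 3 × 0.465^1 × 0.535^2 = 0.399284
P(M+6) = 0.535^3 = 0.153130
The M+4 peak is largest (0.399284); scaling to 100 gives 25.18 : 86.92 : 100.00 : 38.35.

25.18 : 86.92 : 100.00 : 38.35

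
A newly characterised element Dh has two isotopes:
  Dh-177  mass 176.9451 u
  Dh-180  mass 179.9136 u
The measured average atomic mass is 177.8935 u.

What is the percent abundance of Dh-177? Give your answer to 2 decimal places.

68.05%

Let x be the fractional abundance of Dh-177; then Dh-180 has abundance 1 − x.
176.9451·x + 179.9136·(1 − x) = 177.8935
(176.9451 − 179.9136)·x = 177.8935 − 179.9136
x = -2.0201 / -2.9685 = 0.68051 → 68.05% Dh-177, 31.95% Dh-180.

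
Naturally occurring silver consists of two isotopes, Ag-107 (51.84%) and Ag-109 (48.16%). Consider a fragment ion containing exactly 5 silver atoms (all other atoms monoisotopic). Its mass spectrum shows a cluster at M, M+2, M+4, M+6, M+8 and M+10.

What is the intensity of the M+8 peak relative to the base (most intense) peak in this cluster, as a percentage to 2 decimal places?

Term probabilities: M 0.0374, M+2 0.1739, M+4 0.3231, M+6 0.3002, M+8 0.1394, M+10 0.0259. Base peak = M+4.
P(M+4) = C(5,2) × 0.5184^3 × 0.4816^2 = 10 × 0.13931407 × 0.23193856 = 0.323123 (base)
P(M+8) = C(5,4) × 0.5184^1 × 0.4816^4 = 5 × 0.5184 × 0.0537955 = 0.139438
Relative intensity = 0.139438 / 0.323123 × 100 = 43.15

43.15%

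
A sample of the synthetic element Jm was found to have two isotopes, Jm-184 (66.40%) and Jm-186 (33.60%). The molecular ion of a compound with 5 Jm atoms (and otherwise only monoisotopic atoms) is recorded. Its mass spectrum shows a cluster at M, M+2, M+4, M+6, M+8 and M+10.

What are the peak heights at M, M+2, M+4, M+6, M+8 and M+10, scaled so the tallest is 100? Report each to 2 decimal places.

39.05 : 98.81 : 100.00 : 50.60 : 12.80 : 1.30

The 5 Jm atoms are independent, so intensities follow the terms of (0.6640 + 0.3360)^5.
P(M) = 0.6640^5 = 0.129074
P(M+2) = 5 × 0.6640^4 × 0.3360^1 = 0.326574
P(M+4) = 10 × 0.6640^3 × 0.3360^2 = 0.330509
P(M+6) = 10 × 0.6640^2 × 0.3360^3 = 0.167245
P(M+8) = 5 × 0.6640^1 × 0.3360^4 = 0.042315
P(M+10) = 0.3360^5 = 0.004282
The M+4 peak is largest (0.330509); scaling to 100 gives 39.05 : 98.81 : 100.00 : 50.60 : 12.80 : 1.30.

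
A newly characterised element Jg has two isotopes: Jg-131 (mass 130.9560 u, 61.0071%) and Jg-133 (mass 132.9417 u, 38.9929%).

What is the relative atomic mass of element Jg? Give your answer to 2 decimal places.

Ar = Σ fᵢ·mᵢ = 0.610071 × 130.9560 + 0.389929 × 132.9417
= 79.89246 + 51.83782 = 131.73028 u

131.73 u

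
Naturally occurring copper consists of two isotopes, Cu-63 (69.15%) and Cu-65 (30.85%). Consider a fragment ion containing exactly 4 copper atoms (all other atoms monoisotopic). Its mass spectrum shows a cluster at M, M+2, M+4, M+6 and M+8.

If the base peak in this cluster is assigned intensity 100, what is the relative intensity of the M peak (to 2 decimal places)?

56.04

Term probabilities: M 0.2286, M+2 0.4080, M+4 0.2731, M+6 0.0812, M+8 0.0091. Base peak = M+2.
P(M+2) = C(4,1) × 0.6915^3 × 0.3085^1 = 4 × 0.33065611 × 0.3085 = 0.408030 (base)
P(M) = C(4,0) × 0.6915^4 × 0.3085^0 = 1 × 0.2286487 × 1.0000 = 0.228649
Relative intensity = 0.228649 / 0.408030 × 100 = 56.04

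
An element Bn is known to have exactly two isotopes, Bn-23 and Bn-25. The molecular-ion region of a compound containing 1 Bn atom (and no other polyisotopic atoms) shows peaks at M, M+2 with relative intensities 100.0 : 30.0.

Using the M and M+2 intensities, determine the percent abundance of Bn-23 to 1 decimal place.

Let p = fractional abundance of Bn-23. I(M+2)/I(M) = [C(1,1)·p^0·(1−p)] / p^1 = 1·(1−p)/p = 30.0/100.0 = 0.3000
(1−p)/p = 0.3000/1 = 0.3000  ⇒  p = 1/(1 + 0.3000) = 0.7692
Bn-23: 76.9%, Bn-25: 23.1%.

76.9%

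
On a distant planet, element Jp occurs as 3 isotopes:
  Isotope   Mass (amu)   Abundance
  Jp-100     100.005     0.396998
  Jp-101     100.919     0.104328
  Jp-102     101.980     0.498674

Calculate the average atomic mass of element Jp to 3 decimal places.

101.085 amu

Weight each isotope mass by its fractional abundance: 0.396998 × 100.005 + 0.104328 × 100.919 + 0.498674 × 101.980
= 39.7018 + 10.5287 + 50.8548 = 101.0853 amu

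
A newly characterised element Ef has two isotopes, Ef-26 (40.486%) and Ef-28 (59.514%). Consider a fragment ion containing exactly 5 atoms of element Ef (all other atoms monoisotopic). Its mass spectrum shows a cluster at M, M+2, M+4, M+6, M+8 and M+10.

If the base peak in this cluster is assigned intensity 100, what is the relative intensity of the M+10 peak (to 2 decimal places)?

21.61

Term probabilities: M 0.0109, M+2 0.0799, M+4 0.2350, M+6 0.3455, M+8 0.2540, M+10 0.0747. Base peak = M+6.
P(M+6) = C(5,3) × 0.40486^2 × 0.59514^3 = 10 × 0.16391162 × 0.2107936 = 0.345515 (base)
P(M+10) = C(5,5) × 0.40486^0 × 0.59514^5 = 1 × 1.0000 × 0.07466133 = 0.074661
Relative intensity = 0.074661 / 0.345515 × 100 = 21.61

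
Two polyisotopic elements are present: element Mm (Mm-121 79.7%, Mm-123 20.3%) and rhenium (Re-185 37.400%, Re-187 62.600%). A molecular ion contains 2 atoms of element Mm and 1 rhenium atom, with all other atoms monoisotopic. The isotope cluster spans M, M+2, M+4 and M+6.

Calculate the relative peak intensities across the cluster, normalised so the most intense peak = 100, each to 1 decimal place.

45.8 : 100.0 : 42.0 : 5.0

Element Mm pattern (n=2): 0.635209 : 0.323582 : 0.041209
Rhenium pattern (n=1): 0.3740 : 0.6260
Convolve the two distributions (both contribute in 2-u steps):
  M: 0.635209×0.3740 = 0.237568
  M+2: 0.635209×0.6260 + 0.323582×0.3740 = 0.518661
  M+4: 0.323582×0.6260 + 0.041209×0.3740 = 0.217974
  M+6: 0.041209×0.6260 = 0.025797
Scale to base peak (0.518661) = 100: 45.8 : 100.0 : 42.0 : 5.0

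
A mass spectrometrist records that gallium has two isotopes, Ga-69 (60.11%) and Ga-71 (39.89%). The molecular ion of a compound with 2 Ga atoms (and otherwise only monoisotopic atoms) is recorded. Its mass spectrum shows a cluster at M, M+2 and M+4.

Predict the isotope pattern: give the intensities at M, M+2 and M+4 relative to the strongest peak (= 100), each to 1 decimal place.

75.3 : 100.0 : 33.2

The 2 Ga atoms are independent, so intensities follow the terms of (0.6011 + 0.3989)^2.
P(M) = 0.6011^2 = 0.361321
P(M+2) = 2 × 0.6011^1 × 0.3989^1 = 0.479558
P(M+4) = 0.3989^2 = 0.159121
The M+2 peak is largest (0.479558); scaling to 100 gives 75.3 : 100.0 : 33.2.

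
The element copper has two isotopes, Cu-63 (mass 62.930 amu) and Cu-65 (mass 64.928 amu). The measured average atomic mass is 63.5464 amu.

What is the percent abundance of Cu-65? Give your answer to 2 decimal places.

Let x be the fractional abundance of Cu-63; then Cu-65 has abundance 1 − x.
62.930·x + 64.928·(1 − x) = 63.5464
(62.930 − 64.928)·x = 63.5464 − 64.928
x = -1.3816 / -1.998 = 0.69149 → 69.15% Cu-63, 30.85% Cu-65.

30.85%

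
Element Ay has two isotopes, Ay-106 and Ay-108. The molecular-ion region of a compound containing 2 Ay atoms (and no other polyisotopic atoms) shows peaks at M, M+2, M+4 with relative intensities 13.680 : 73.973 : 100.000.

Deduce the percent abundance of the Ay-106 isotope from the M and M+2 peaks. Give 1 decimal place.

27.0%

Write p for the Ay-106 fraction. I(M+2)/I(M) = [C(2,1)·p^1·(1−p)] / p^2 = 2·(1−p)/p = 73.973/13.680 = 5.4074
(1−p)/p = 5.4074/2 = 2.7037  ⇒  p = 1/(1 + 2.7037) = 0.2700
Ay-106: 27.0%, Ay-108: 73.0%.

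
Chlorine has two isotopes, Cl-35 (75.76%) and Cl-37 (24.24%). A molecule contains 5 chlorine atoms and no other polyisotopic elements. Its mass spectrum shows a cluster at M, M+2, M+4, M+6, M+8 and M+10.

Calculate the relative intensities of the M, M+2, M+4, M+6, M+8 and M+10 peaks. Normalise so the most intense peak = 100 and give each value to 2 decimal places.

Each Cl atom is independently Cl-35 (p = 0.7576) or Cl-37 (q = 0.2424); the cluster is the binomial expansion (p + q)^5.
P(M) = 0.7576^5 = 0.249574
P(M+2) = 5 × 0.7576^4 × 0.2424^1 = 0.399266
P(M+4) = 10 × 0.7576^3 × 0.2424^2 = 0.255497
P(M+6) = 10 × 0.7576^2 × 0.2424^3 = 0.081748
P(M+8) = 5 × 0.7576^1 × 0.2424^4 = 0.013078
P(M+10) = 0.2424^5 = 0.000837
The M+2 peak is largest (0.399266); scaling to 100 gives 62.51 : 100.00 : 63.99 : 20.47 : 3.28 : 0.21.

62.51 : 100.00 : 63.99 : 20.47 : 3.28 : 0.21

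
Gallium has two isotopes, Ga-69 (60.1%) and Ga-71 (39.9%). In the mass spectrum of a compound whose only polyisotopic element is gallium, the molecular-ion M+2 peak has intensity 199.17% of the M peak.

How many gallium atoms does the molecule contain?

3

With n Ga atoms, P(M+2)/P(M) = C(n,1)·p^(n−1)q / p^n = n·q/p = n · 0.399/0.601.
n = 1.9917 × 0.601/0.399 = 3.00 ≈ 3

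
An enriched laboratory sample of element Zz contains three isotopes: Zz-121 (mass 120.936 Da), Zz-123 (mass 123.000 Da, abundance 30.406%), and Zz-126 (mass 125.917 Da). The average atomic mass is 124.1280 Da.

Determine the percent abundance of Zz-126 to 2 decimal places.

51.48%

Let x and y be the fractions of Zz-121 and Zz-126. Then x + y = 1 − 0.30406 = 0.69594 and 120.936x + 125.917y = 124.1280 − 0.30406×123.000 = 86.72862.
Substituting: 120.936x + 125.917(0.69594 − x) = 86.72862
(120.936 − 125.917)x = -0.90205698  ⇒  x = 0.18110, y = 0.51484
Zz-121: 18.11%, Zz-126: 51.48%.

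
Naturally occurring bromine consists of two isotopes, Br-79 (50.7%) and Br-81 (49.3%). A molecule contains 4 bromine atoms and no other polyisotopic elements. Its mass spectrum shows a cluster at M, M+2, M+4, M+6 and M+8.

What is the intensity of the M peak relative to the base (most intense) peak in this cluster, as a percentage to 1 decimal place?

Term probabilities: M 0.0661, M+2 0.2570, M+4 0.3749, M+6 0.2430, M+8 0.0591. Base peak = M+4.
P(M+4) = C(4,2) × 0.507^2 × 0.493^2 = 6 × 0.257049 × 0.243049 = 0.374853 (base)
P(M) = C(4,0) × 0.507^4 × 0.493^0 = 1 × 0.06607419 × 1.0000 = 0.066074
Relative intensity = 0.066074 / 0.374853 × 100 = 17.6

17.6%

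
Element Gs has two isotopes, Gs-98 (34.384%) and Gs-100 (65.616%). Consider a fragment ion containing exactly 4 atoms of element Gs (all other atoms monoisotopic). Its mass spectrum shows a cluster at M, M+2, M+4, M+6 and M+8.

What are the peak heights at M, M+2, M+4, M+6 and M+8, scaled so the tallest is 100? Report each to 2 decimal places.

Each Gs atom is independently Gs-98 (p = 0.34384) or Gs-100 (q = 0.65616); the cluster is the binomial expansion (p + q)^4.
P(M) = 0.34384^4 = 0.013977
P(M+2) = 4 × 0.34384^3 × 0.65616^1 = 0.106694
P(M+4) = 6 × 0.34384^2 × 0.65616^2 = 0.305410
P(M+6) = 4 × 0.34384^1 × 0.65616^3 = 0.388549
P(M+8) = 0.65616^4 = 0.185370
The M+6 peak is largest (0.388549); scaling to 100 gives 3.60 : 27.46 : 78.60 : 100.00 : 47.71.

3.60 : 27.46 : 78.60 : 100.00 : 47.71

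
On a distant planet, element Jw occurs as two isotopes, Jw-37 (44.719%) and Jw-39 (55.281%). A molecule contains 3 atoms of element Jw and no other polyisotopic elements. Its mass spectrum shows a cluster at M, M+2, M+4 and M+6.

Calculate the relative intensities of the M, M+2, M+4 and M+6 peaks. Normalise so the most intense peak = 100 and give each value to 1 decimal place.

The 3 Jw atoms are independent, so intensities follow the terms of (0.44719 + 0.55281)^3.
P(M) = 0.44719^3 = 0.089429
P(M+2) = 3 × 0.44719^2 × 0.55281^1 = 0.331651
P(M+4) = 3 × 0.44719^1 × 0.55281^2 = 0.409982
P(M+6) = 0.55281^3 = 0.168938
The M+4 peak is largest (0.409982); scaling to 100 gives 21.8 : 80.9 : 100.0 : 41.2.

21.8 : 80.9 : 100.0 : 41.2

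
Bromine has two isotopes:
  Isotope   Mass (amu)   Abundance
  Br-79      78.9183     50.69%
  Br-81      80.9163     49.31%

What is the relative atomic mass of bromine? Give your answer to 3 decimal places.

Average mass = Σ (abundance × isotope mass) = 0.5069 × 78.9183 + 0.4931 × 80.9163
= 40.00369 + 39.89983 = 79.90352 amu

79.904 amu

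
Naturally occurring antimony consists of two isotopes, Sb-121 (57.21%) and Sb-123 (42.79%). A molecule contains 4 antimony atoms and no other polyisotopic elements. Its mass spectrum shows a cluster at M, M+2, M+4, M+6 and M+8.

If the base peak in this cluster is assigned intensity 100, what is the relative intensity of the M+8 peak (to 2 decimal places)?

9.32

(0.5721 + 0.4279)^4 gives M 0.1071, M+2 0.3205, M+4 0.3596, M+6 0.1793, M+8 0.0335; the largest is M+4.
P(M+4) = C(4,2) × 0.5721^2 × 0.4279^2 = 6 × 0.32729841 × 0.18309841 = 0.359567 (base)
P(M+8) = C(4,4) × 0.5721^0 × 0.4279^4 = 1 × 1.0000 × 0.03352503 = 0.033525
Relative intensity = 0.033525 / 0.359567 × 100 = 9.32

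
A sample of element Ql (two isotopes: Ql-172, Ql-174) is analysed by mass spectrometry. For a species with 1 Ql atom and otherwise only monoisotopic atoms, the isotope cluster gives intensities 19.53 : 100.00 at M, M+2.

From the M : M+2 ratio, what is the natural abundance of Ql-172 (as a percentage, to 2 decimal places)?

Let p = fractional abundance of Ql-172. I(M+2)/I(M) = [C(1,1)·p^0·(1−p)] / p^1 = 1·(1−p)/p = 100.00/19.53 = 5.1203
(1−p)/p = 5.1203/1 = 5.1203  ⇒  p = 1/(1 + 5.1203) = 0.1634
Ql-172: 16.34%, Ql-174: 83.66%.

16.34%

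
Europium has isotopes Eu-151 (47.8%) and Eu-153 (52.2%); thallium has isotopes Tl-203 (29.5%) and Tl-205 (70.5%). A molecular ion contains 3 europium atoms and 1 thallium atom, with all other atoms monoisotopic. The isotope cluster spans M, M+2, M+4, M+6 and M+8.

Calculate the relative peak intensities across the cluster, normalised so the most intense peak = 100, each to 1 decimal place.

Europium pattern (n=3): 0.10921535 : 0.35780594 : 0.39074206 : 0.14223665
Thallium pattern (n=1): 0.2950 : 0.7050
Convolve the two distributions (both contribute in 2-u steps):
  M: 0.10921535×0.2950 = 0.032219
  M+2: 0.10921535×0.7050 + 0.35780594×0.2950 = 0.182550
  M+4: 0.35780594×0.7050 + 0.39074206×0.2950 = 0.367522
  M+6: 0.39074206×0.7050 + 0.14223665×0.2950 = 0.317433
  M+8: 0.14223665×0.7050 = 0.100277
Scale to base peak (0.367522) = 100: 8.8 : 49.7 : 100.0 : 86.4 : 27.3

8.8 : 49.7 : 100.0 : 86.4 : 27.3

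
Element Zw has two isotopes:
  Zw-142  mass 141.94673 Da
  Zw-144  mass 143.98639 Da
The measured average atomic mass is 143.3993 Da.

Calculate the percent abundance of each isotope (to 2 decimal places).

Zw-142: 28.78%, Zw-144: 71.22%

With x = fraction of Zw-142 (so Zw-144 is 1 − x):
141.94673·x + 143.98639·(1 − x) = 143.3993
(141.94673 − 143.98639)·x = 143.3993 − 143.98639
x = -0.58709 / -2.03966 = 0.28784 → 28.78% Zw-142, 71.22% Zw-144.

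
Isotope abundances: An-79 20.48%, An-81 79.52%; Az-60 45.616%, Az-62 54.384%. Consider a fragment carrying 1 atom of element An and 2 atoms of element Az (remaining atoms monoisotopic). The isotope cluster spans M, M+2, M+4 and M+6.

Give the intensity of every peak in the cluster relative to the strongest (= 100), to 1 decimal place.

9.4 : 58.7 : 100.0 : 51.7

Element An pattern (n=1): 0.2048 : 0.7952
Element Az pattern (n=2): 0.20808195 : 0.49615611 : 0.29576195
Convolve the two distributions (both contribute in 2-u steps):
  M: 0.2048×0.20808195 = 0.042615
  M+2: 0.2048×0.49615611 + 0.7952×0.20808195 = 0.267080
  M+4: 0.2048×0.29576195 + 0.7952×0.49615611 = 0.455115
  M+6: 0.7952×0.29576195 = 0.235190
Scale to base peak (0.455115) = 100: 9.4 : 58.7 : 100.0 : 51.7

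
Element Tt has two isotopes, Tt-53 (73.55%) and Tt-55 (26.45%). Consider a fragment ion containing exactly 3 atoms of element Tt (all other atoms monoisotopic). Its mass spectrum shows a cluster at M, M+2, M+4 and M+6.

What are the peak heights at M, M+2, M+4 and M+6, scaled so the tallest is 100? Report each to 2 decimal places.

92.69 : 100.00 : 35.96 : 4.31

Each Tt atom is independently Tt-53 (p = 0.7355) or Tt-55 (q = 0.2645); the cluster is the binomial expansion (p + q)^3.
P(M) = 0.7355^3 = 0.397876
P(M+2) = 3 × 0.7355^2 × 0.2645^1 = 0.429252
P(M+4) = 3 × 0.7355^1 × 0.2645^2 = 0.154367
P(M+6) = 0.2645^3 = 0.018504
The M+2 peak is largest (0.429252); scaling to 100 gives 92.69 : 100.00 : 35.96 : 4.31.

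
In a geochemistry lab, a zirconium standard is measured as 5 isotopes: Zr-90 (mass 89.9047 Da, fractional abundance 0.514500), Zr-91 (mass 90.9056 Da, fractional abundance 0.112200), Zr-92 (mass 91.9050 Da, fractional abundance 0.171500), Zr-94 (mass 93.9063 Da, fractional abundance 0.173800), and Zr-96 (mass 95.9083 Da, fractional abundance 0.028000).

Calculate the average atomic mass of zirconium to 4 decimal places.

91.2236 Da

Average mass = Σ (abundance × isotope mass) = 0.514500 × 89.9047 + 0.112200 × 90.9056 + 0.171500 × 91.9050 + 0.173800 × 93.9063 + 0.028000 × 95.9083
= 46.25597 + 10.19961 + 15.76171 + 16.32091 + 2.68543 = 91.22363 Da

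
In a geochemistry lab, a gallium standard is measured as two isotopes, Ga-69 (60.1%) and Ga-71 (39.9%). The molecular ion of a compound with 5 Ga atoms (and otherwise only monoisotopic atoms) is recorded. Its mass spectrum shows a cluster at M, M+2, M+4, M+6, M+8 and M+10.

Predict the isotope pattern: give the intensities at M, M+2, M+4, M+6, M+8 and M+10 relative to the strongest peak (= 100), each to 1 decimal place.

22.7 : 75.3 : 100.0 : 66.4 : 22.0 : 2.9

Expanding (0.601 + 0.399)^5:
P(M) = 0.601^5 = 0.078410
P(M+2) = 5 × 0.601^4 × 0.399^1 = 0.260280
P(M+4) = 10 × 0.601^3 × 0.399^2 = 0.345596
P(M+6) = 10 × 0.601^2 × 0.399^3 = 0.229439
P(M+8) = 5 × 0.601^1 × 0.399^4 = 0.076162
P(M+10) = 0.399^5 = 0.010113
The M+4 peak is largest (0.345596); scaling to 100 gives 22.7 : 75.3 : 100.0 : 66.4 : 22.0 : 2.9.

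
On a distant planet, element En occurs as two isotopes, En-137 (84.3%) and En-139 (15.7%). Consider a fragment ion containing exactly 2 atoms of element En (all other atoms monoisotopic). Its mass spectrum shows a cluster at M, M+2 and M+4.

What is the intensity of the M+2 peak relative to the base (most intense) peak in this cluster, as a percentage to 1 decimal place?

37.2%

(0.843 + 0.157)^2 gives M 0.7106, M+2 0.2647, M+4 0.0246; the largest is M.
P(M) = C(2,0) × 0.843^2 × 0.157^0 = 1 × 0.710649 × 1.0000 = 0.710649 (base)
P(M+2) = C(2,1) × 0.843^1 × 0.157^1 = 2 × 0.8430 × 0.1570 = 0.264702
Relative intensity = 0.264702 / 0.710649 × 100 = 37.2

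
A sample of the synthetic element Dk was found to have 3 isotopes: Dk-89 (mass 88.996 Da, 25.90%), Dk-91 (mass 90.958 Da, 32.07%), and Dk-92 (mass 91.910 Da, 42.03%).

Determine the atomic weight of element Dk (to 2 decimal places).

90.85 Da

The abundance-weighted mean is 0.2590 × 88.996 + 0.3207 × 90.958 + 0.4203 × 91.910
= 23.0500 + 29.1702 + 38.6298 = 90.8500 Da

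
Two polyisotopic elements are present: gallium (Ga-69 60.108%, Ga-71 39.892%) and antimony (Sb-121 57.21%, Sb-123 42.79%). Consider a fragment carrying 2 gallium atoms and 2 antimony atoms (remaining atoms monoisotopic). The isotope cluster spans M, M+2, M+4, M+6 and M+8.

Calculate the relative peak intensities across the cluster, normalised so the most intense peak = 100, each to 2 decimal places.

33.50 : 94.57 : 100.00 : 46.94 : 8.25

Gallium pattern (n=2): 0.36129717 : 0.47956567 : 0.15913717
Antimony pattern (n=2): 0.32729841 : 0.48960318 : 0.18309841
Convolve the two distributions (both contribute in 2-u steps):
  M: 0.36129717×0.32729841 = 0.118252
  M+2: 0.36129717×0.48960318 + 0.47956567×0.32729841 = 0.333853
  M+4: 0.36129717×0.18309841 + 0.47956567×0.48960318 + 0.15913717×0.32729841 = 0.353035
  M+6: 0.47956567×0.18309841 + 0.15913717×0.48960318 = 0.165722
  M+8: 0.15913717×0.18309841 = 0.029138
Scale to base peak (0.353035) = 100: 33.50 : 94.57 : 100.00 : 46.94 : 8.25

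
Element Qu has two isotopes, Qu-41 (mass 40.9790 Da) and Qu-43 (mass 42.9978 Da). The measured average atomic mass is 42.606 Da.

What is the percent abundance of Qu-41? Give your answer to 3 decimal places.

19.408%

Writing the weighted mean with unknown fraction x of Qu-41:
40.9790·x + 42.9978·(1 − x) = 42.606
(40.9790 − 42.9978)·x = 42.606 − 42.9978
x = -0.3918 / -2.0188 = 0.19408 → 19.408% Qu-41, 80.592% Qu-43.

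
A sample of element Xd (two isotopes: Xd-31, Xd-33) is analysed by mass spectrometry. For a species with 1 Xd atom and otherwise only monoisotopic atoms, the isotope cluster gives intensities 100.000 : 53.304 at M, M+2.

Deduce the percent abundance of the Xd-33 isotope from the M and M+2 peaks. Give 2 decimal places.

Let p = fractional abundance of Xd-31. I(M+2)/I(M) = [C(1,1)·p^0·(1−p)] / p^1 = 1·(1−p)/p = 53.304/100.000 = 0.5330
(1−p)/p = 0.5330/1 = 0.5330  ⇒  p = 1/(1 + 0.5330) = 0.6523
Xd-31: 65.23%, Xd-33: 34.77%.

34.77%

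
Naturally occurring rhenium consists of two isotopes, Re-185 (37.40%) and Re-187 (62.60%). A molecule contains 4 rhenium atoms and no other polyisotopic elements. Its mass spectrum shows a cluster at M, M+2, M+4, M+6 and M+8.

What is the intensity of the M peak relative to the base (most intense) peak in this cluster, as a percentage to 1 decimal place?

5.3%

Term probabilities: M 0.0196, M+2 0.1310, M+4 0.3289, M+6 0.3670, M+8 0.1536. Base peak = M+6.
P(M+6) = C(4,3) × 0.3740^1 × 0.6260^3 = 4 × 0.3740 × 0.24531438 = 0.366990 (base)
P(M) = C(4,0) × 0.3740^4 × 0.6260^0 = 1 × 0.0195653 × 1.0000 = 0.019565
Relative intensity = 0.019565 / 0.366990 × 100 = 5.3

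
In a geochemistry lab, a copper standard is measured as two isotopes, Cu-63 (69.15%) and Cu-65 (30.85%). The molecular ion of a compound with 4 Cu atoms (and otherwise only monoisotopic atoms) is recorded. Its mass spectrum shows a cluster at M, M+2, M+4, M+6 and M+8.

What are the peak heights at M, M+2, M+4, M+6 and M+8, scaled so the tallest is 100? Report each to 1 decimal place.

Expanding (0.6915 + 0.3085)^4:
P(M) = 0.6915^4 = 0.228649
P(M+2) = 4 × 0.6915^3 × 0.3085^1 = 0.408030
P(M+4) = 6 × 0.6915^2 × 0.3085^2 = 0.273052
P(M+6) = 4 × 0.6915^1 × 0.3085^3 = 0.081212
P(M+8) = 0.3085^4 = 0.009058
The M+2 peak is largest (0.408030); scaling to 100 gives 56.0 : 100.0 : 66.9 : 19.9 : 2.2.

56.0 : 100.0 : 66.9 : 19.9 : 2.2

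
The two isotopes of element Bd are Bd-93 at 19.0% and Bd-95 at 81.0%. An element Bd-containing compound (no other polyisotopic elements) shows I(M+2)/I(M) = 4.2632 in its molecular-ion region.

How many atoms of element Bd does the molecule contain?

1

The M+2/M ratio from n Bd atoms is n · q/p = n · 0.810/0.190.
n = 4.2632 × 0.190/0.810 = 1.00 ≈ 1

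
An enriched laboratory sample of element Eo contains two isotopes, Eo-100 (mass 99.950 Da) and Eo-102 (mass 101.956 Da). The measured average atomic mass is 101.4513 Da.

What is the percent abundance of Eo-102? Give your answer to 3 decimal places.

Writing the weighted mean with unknown fraction x of Eo-100:
99.950·x + 101.956·(1 − x) = 101.4513
(99.950 − 101.956)·x = 101.4513 − 101.956
x = -0.5047 / -2.006 = 0.25160 → 25.160% Eo-100, 74.840% Eo-102.

74.840%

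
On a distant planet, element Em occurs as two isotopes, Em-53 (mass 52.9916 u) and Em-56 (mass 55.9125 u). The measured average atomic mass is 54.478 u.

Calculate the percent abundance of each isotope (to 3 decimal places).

With x = fraction of Em-53 (so Em-56 is 1 − x):
52.9916·x + 55.9125·(1 − x) = 54.478
(52.9916 − 55.9125)·x = 54.478 − 55.9125
x = -1.4345 / -2.9209 = 0.49112 → 49.112% Em-53, 50.888% Em-56.

Em-53: 49.112%, Em-56: 50.888%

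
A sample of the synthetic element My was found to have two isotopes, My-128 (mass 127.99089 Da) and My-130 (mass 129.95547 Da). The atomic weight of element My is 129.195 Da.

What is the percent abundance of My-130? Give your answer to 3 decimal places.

61.291%

With x = fraction of My-128 (so My-130 is 1 − x):
127.99089·x + 129.95547·(1 − x) = 129.195
(127.99089 − 129.95547)·x = 129.195 − 129.95547
x = -0.76047 / -1.96458 = 0.38709 → 38.709% My-128, 61.291% My-130.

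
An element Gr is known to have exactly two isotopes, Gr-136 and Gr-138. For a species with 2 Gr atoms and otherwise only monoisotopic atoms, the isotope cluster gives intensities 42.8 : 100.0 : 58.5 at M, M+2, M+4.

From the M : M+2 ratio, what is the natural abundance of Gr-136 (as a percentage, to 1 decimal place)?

If p is the fraction of Gr that is Gr-136, then I(M+2)/I(M) = [C(2,1)·p^1·(1−p)] / p^2 = 2·(1−p)/p = 100.0/42.8 = 2.3364
(1−p)/p = 2.3364/2 = 1.1682  ⇒  p = 1/(1 + 1.1682) = 0.4612
Gr-136: 46.1%, Gr-138: 53.9%.

46.1%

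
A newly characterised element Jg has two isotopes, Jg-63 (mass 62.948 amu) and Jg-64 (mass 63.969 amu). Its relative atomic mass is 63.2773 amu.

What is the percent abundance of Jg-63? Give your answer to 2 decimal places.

Writing the weighted mean with unknown fraction x of Jg-63:
62.948·x + 63.969·(1 − x) = 63.2773
(62.948 − 63.969)·x = 63.2773 − 63.969
x = -0.6917 / -1.021 = 0.67747 → 67.75% Jg-63, 32.25% Jg-64.

67.75%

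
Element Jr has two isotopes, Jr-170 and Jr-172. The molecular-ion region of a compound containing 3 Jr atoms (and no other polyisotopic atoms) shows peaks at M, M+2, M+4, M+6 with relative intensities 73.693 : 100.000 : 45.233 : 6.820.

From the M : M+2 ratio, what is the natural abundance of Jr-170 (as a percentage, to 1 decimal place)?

If p is the fraction of Jr that is Jr-170, then I(M+2)/I(M) = [C(3,1)·p^2·(1−p)] / p^3 = 3·(1−p)/p = 100.000/73.693 = 1.3570
(1−p)/p = 1.3570/3 = 0.4523  ⇒  p = 1/(1 + 0.4523) = 0.6886
Jr-170: 68.9%, Jr-172: 31.1%.

68.9%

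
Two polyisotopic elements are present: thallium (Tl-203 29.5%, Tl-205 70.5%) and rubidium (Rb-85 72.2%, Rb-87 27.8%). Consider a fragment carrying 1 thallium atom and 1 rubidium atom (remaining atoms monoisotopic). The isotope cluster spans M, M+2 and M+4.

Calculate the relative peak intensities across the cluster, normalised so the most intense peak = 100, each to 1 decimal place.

36.0 : 100.0 : 33.2

Thallium pattern (n=1): 0.2950 : 0.7050
Rubidium pattern (n=1): 0.7220 : 0.2780
Convolve the two distributions (both contribute in 2-u steps):
  M: 0.2950×0.7220 = 0.212990
  M+2: 0.2950×0.2780 + 0.7050×0.7220 = 0.591020
  M+4: 0.7050×0.2780 = 0.195990
Scale to base peak (0.591020) = 100: 36.0 : 100.0 : 33.2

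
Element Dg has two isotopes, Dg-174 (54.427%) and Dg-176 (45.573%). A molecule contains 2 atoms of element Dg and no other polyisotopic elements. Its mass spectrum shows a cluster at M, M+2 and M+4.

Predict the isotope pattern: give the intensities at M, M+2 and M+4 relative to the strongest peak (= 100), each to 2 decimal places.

59.71 : 100.00 : 41.87

The 2 Dg atoms are independent, so intensities follow the terms of (0.54427 + 0.45573)^2.
P(M) = 0.54427^2 = 0.296230
P(M+2) = 2 × 0.54427^1 × 0.45573^1 = 0.496080
P(M+4) = 0.45573^2 = 0.207690
The M+2 peak is largest (0.496080); scaling to 100 gives 59.71 : 100.00 : 41.87.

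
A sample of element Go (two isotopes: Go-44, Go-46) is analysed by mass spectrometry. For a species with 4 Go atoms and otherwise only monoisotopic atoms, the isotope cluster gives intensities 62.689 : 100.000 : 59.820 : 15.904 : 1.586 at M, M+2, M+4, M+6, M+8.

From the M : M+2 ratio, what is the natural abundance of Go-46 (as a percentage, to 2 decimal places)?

28.51%

Let p = fractional abundance of Go-44. I(M+2)/I(M) = [C(4,1)·p^3·(1−p)] / p^4 = 4·(1−p)/p = 100.000/62.689 = 1.5952
(1−p)/p = 1.5952/4 = 0.3988  ⇒  p = 1/(1 + 0.3988) = 0.7149
Go-44: 71.49%, Go-46: 28.51%.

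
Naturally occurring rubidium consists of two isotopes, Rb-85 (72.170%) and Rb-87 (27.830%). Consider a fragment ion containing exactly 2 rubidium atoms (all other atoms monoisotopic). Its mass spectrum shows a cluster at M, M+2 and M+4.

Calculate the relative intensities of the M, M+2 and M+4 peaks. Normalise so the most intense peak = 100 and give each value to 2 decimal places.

100.00 : 77.12 : 14.87

Expanding (0.72170 + 0.27830)^2:
P(M) = 0.72170^2 = 0.520851
P(M+2) = 2 × 0.72170^1 × 0.27830^1 = 0.401698
P(M+4) = 0.27830^2 = 0.077451
The M peak is largest (0.520851); scaling to 100 gives 100.00 : 77.12 : 14.87.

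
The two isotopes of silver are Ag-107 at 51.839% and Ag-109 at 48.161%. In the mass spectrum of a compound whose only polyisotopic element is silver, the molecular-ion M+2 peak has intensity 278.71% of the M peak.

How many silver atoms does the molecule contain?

For n independent Ag atoms, I(M+2)/I(M) = n · (abundance Ag-109) / (abundance Ag-107) = n · 0.48161/0.51839.
n = 2.7871 × 0.51839/0.48161 = 3.00 ≈ 3

3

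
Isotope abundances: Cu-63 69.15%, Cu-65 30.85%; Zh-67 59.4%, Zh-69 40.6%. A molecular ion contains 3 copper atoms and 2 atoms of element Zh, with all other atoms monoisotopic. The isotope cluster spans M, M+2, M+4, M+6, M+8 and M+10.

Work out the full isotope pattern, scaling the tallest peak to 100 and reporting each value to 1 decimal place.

Copper pattern (n=3): 0.33065611 : 0.44254842 : 0.19743483 : 0.02936064
Element Zh pattern (n=2): 0.352836 : 0.482328 : 0.164836
Convolve the two distributions (both contribute in 2-u steps):
  M: 0.33065611×0.352836 = 0.116667
  M+2: 0.33065611×0.482328 + 0.44254842×0.352836 = 0.315632
  M+4: 0.33065611×0.164836 + 0.44254842×0.482328 + 0.19743483×0.352836 = 0.337620
  M+6: 0.44254842×0.164836 + 0.19743483×0.482328 + 0.02936064×0.352836 = 0.178536
  M+8: 0.19743483×0.164836 + 0.02936064×0.482328 = 0.046706
  M+10: 0.02936064×0.164836 = 0.004840
Scale to base peak (0.337620) = 100: 34.6 : 93.5 : 100.0 : 52.9 : 13.8 : 1.4

34.6 : 93.5 : 100.0 : 52.9 : 13.8 : 1.4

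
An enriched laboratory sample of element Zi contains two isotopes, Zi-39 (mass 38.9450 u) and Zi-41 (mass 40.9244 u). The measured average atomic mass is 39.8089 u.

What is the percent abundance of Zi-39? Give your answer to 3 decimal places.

Writing the weighted mean with unknown fraction x of Zi-39:
38.9450·x + 40.9244·(1 − x) = 39.8089
(38.9450 − 40.9244)·x = 39.8089 − 40.9244
x = -1.1155 / -1.9794 = 0.56355 → 56.355% Zi-39, 43.645% Zi-41.

56.355%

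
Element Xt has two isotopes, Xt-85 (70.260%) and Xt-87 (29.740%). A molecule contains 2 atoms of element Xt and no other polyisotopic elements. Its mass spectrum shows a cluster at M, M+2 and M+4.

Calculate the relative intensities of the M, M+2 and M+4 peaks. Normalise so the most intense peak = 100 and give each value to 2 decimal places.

100.00 : 84.66 : 17.92

The 2 Xt atoms are independent, so intensities follow the terms of (0.70260 + 0.29740)^2.
P(M) = 0.70260^2 = 0.493647
P(M+2) = 2 × 0.70260^1 × 0.29740^1 = 0.417906
P(M+4) = 0.29740^2 = 0.088447
The M peak is largest (0.493647); scaling to 100 gives 100.00 : 84.66 : 17.92.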